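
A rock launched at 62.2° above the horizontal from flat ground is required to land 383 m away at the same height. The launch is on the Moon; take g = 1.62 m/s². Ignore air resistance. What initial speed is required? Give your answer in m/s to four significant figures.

Level-ground range: R = v₀² sin(2θ)/g, so v₀ = √(gR / sin 2θ).
v₀ = √(1.62 × 383 / sin 124.4°) = √(620.5 / 0.8251) = √751.97 = 27.42 m/s.

27.42 m/s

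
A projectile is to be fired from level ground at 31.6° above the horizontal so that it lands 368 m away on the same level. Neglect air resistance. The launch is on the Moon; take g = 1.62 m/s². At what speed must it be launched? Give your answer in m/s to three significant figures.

25.8 m/s

Level-ground range: R = v₀² sin(2θ)/g, so v₀ = √(gR / sin 2θ).
v₀ = √(1.62 × 368 / sin 63.20°) = √(596.2 / 0.8926) = √667.90 = 25.84 m/s.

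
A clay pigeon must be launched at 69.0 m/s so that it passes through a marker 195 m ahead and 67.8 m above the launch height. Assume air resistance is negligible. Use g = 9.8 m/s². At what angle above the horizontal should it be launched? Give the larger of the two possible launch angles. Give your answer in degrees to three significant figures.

Trajectory: y = x tanθ − g x² (1 + tan²θ)/(2v₀²). With x = 195, y = 67.8, v₀ = 69.0, g = 9.80:
39.14 tan²θ − 195 tanθ + (106.9) = 0.
tanθ = [195 ± √(195² − 4 × 39.14 × (106.9))] / (2 × 39.14) = (195 ± 145.9) / 78.27, giving tanθ = 0.6274 or 4.355.
θ = 32.10° or 77.07°; the larger is 77.07°.

77.1°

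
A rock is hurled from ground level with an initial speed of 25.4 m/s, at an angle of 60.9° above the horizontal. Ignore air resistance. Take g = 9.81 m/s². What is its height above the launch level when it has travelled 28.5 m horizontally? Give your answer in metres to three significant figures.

Resolve: vₓ = 25.40 cos 60.9° = 12.35 m/s and v_y0 = 25.40 sin 60.9° = 22.19 m/s.
At x = 28.5 m, t = x/vₓ = 28.5/12.35 = 2.307 s.
Height: y = v_y0 t − ½ g t² = 22.19 × 2.307 − 4.905 × 2.307² = 51.20 − 26.11 = 25.10 m.

25.1 m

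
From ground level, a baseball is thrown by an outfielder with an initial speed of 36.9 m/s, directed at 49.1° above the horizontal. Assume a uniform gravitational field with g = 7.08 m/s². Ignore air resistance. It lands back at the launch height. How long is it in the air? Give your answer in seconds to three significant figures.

Components: vₓ = 36.90 cos 49.1° = 24.16 m/s, v_y0 = 36.90 sin 49.1° = 27.89 m/s.
Landing at launch height ⇒ T = 2 v_y0 / g = 2 × 27.89 / 7.08 = 7.879 s.

7.88 s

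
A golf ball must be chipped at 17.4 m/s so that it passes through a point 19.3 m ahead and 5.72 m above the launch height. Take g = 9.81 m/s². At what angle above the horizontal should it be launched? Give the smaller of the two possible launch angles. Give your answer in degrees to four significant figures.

39.30°

Trajectory: y = x tanθ − g x² (1 + tan²θ)/(2v₀²). With x = 19.3, y = 5.72, v₀ = 17.4, g = 9.81:
6.035 tan²θ − 19.3 tanθ + (11.75) = 0.
tanθ = [19.3 ± √(19.3² − 4 × 6.035 × (11.75))] / (2 × 6.035) = (19.3 ± 9.421) / 12.07, giving tanθ = 0.8186 or 2.380.
θ = 39.30° or 67.21°; the smaller is 39.30°.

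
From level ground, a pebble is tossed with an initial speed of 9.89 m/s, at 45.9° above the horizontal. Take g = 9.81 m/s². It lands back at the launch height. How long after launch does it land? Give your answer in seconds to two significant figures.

vₓ = 9.890 cos 45.9° = 6.883 m/s; v_y0 = 9.890 sin 45.9° = 7.102 m/s.
It returns to y = 0 when t = 2 v_y0 / g = 2(7.102)/9.81 = 1.448 s.

1.4 s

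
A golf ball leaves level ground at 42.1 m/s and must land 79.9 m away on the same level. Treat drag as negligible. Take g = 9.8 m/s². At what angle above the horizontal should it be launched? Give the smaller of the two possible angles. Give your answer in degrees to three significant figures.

13.1°

Level-ground range R = v₀² sin(2θ)/g ⇒ sin(2θ) = gR/v₀² = 9.80 × 79.9 / 42.1² = 0.4418.
2θ = 26.22° or 180° − 26.22° = 153.8°, so θ = 13.11° or 76.89°.
The smaller angle is 13.11°.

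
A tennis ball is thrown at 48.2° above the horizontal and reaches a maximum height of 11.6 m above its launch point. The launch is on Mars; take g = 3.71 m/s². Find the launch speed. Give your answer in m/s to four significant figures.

At the peak v_y = 0, so v_y0 = √(2gH) = √(2 × 3.71 × 11.6) = 9.277 m/s.
v_y0 = v₀ sin θ ⇒ v₀ = 9.277 / sin 48.2° = 12.45 m/s.

12.45 m/s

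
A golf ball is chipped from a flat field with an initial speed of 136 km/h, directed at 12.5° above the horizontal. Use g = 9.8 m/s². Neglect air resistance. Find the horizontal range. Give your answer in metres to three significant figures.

Convert: 136 km/h = 136/3.6 = 37.78 m/s.
vₓ = 37.78 cos 12.5° = 36.88 m/s; v_y0 = 37.78 sin 12.5° = 8.177 m/s.
Time aloft: T = 2 v_y0 / g = 2 × 8.177 / 9.80 = 1.669 s.
Range: R = vₓ T = 36.88 × 1.669 = 61.55 m.

61.5 m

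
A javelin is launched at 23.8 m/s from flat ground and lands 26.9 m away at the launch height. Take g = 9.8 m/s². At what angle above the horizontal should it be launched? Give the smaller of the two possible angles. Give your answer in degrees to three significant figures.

R = v₀² sin 2θ / g gives sin 2θ = gR/v₀² = 9.80·26.9/23.8² = 0.4654.
2θ = 27.74° or 180° − 27.74° = 152.3°, so θ = 13.87° or 76.13°.
The smaller angle is 13.87°.

13.9°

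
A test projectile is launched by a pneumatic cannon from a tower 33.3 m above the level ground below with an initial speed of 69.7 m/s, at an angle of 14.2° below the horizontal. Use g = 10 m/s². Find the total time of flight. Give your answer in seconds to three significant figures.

1.39 s

vₓ = 69.70 cos 14.2° = 67.57 m/s; v_y0 = −17.10 m/s (downward).
Vertical motion (up positive, ground at y = 0): 5.000 t² − (−17.10) t − 33.3 = 0, so t = (−17.10 + √(17.10² + 2·10.0·33.3)) / 10.0 = (−17.10 + 30.96) / 10.0 = 1.386 s.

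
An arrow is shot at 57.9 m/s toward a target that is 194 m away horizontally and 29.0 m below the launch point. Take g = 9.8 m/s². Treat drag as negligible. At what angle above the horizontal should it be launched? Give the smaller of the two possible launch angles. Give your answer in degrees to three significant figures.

7.95°

Trajectory: y = x tanθ − g x² (1 + tan²θ)/(2v₀²). With x = 194, y = −29.0, v₀ = 57.9, g = 9.80:
55.01 tan²θ − 194 tanθ + (26.01) = 0.
tanθ = [194 ± √(194² − 4 × 55.01 × (26.01))] / (2 × 55.01) = (194 ± 178.6) / 110.0, giving tanθ = 0.1396 or 3.387.
θ = 7.947° or 73.55°; the smaller is 7.947°.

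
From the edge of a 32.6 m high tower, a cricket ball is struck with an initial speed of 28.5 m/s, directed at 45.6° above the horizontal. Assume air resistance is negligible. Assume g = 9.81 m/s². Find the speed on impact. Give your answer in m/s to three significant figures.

38.1 m/s

vₓ = 28.50 cos 45.6° = 19.94 m/s; v_y0 = 28.50 sin 45.6° = 20.36 m/s.
Vertical motion (up positive, ground at y = 0): 4.905 t² − (20.36) t − 32.6 = 0, so t = (20.36 + √(20.36² + 2·9.81·32.6)) / 9.81 = (20.36 + 32.47) / 9.81 = 5.385 s.
Vertical velocity at impact: v_y = v_y0 − g t = 20.36 − 9.81 × 5.385 = −32.47 m/s.
Speed: |v| = √(vₓ² + v_y²) = √(19.94² + 32.47²) = 38.10 m/s.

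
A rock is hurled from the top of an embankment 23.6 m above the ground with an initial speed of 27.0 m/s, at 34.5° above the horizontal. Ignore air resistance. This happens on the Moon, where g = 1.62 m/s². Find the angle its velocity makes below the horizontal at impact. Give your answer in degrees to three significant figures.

38.4°

vₓ = 27.00 cos 34.5° = 22.25 m/s; v_y0 = 27.00 sin 34.5° = 15.29 m/s.
The projectile lands when y = 23.6 + (15.29) t − ½·1.62·t² = 0. Positive root: t = (15.29 + √(15.29² + 2·1.62·23.6)) / 1.62 = (15.29 + 17.62) / 1.62 = 20.31 s.
At impact: v_y = v_y0 − g t = −17.62 m/s; vₓ = 22.25 m/s.
Angle below horizontal: arctan(|v_y|/vₓ) = arctan(17.62/22.25) = 38.37°.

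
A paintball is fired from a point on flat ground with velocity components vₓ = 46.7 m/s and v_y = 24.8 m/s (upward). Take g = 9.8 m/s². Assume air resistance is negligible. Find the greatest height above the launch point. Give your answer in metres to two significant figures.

At the apex v_y = 0, so H = v_y0²/(2g) = 24.80²/19.60 = 31.38 m.

31 m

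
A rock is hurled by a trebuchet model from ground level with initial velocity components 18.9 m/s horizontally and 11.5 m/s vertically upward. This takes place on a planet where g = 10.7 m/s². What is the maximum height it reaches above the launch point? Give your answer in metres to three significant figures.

6.18 m

Peak height H = v_y0² / (2g) = 132.25 / 21.40 = 6.180 m.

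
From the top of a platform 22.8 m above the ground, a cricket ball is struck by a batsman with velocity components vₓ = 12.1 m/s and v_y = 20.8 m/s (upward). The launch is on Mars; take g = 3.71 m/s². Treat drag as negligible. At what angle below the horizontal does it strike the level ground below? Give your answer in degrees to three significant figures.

Vertical motion (up positive, ground at y = 0): 1.855 t² − (20.80) t − 22.8 = 0, so t = (20.80 + √(20.80² + 2·3.71·22.8)) / 3.71 = (20.80 + 24.53) / 3.71 = 12.22 s.
At impact: v_y = v_y0 − g t = −24.53 m/s; vₓ = 12.10 m/s.
Angle below horizontal: arctan(|v_y|/vₓ) = arctan(24.53/12.10) = 63.75°.

63.7°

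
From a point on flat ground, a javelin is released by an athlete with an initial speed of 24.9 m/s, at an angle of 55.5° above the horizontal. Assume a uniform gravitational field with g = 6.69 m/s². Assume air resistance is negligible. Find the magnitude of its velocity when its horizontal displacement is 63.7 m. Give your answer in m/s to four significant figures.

17.11 m/s

Resolve: vₓ = 24.90 cos 55.5° = 14.10 m/s and v_y0 = 24.90 sin 55.5° = 20.52 m/s.
x = vₓ t ⇒ t = 63.7/14.10 = 4.517 s.
Vertical velocity there: v_y = v_y0 − g t = 20.52 − 6.69 × 4.517 = −9.695 m/s.
Speed: √(vₓ² + v_y²) = √(14.10² + 9.695²) = 17.11 m/s.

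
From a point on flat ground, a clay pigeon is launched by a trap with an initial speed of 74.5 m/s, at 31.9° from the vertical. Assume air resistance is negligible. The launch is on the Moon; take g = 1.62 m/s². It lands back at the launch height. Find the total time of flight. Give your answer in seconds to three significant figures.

78.1 s

Components: vₓ = 74.50 sin 31.9° = 39.37 m/s, v_y0 = 74.50 cos 31.9° = 63.25 m/s.
Time of flight on level ground: T = 2 v_y0 / g = 2 × 63.25 / 1.62 = 78.08 s.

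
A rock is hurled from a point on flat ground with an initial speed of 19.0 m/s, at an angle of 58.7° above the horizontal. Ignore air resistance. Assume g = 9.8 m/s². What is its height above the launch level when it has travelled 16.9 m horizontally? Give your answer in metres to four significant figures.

Horizontal component vₓ = 19.00 cos 58.7° = 9.871 m/s; vertical v_y0 = 19.00 sin 58.7° = 16.23 m/s.
Time to reach x = 16.9 m: t = x/vₓ = 16.9/9.871 = 1.712 s.
Height: y = v_y0 t − ½ g t² = 16.23 × 1.712 − 4.900 × 1.712² = 27.80 − 14.36 = 13.43 m.

13.43 m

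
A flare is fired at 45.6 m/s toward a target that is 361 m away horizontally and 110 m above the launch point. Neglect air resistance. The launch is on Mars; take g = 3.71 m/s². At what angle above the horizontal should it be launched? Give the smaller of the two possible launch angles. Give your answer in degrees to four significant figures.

Trajectory: y = x tanθ − g x² (1 + tan²θ)/(2v₀²). With x = 361, y = 110, v₀ = 45.6, g = 3.71:
116.3 tan²θ − 361 tanθ + (226.3) = 0.
tanθ = [361 ± √(361² − 4 × 116.3 × (226.3))] / (2 × 116.3) = (361 ± 158.4) / 232.5, giving tanθ = 0.8712 or 2.234.
θ = 41.06° or 65.88°; the smaller is 41.06°.

41.06°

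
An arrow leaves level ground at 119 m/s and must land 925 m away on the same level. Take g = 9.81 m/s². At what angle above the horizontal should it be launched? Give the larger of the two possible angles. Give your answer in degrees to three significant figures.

R = v₀² sin 2θ / g gives sin 2θ = gR/v₀² = 9.81·925/119² = 0.6408.
2θ = 39.85° or 180° − 39.85° = 140.1°, so θ = 19.93° or 70.07°.
The larger angle is 70.07°.

70.1°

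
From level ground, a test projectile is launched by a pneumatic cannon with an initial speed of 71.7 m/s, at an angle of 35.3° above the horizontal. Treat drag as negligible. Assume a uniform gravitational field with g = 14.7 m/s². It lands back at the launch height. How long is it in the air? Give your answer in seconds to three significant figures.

Horizontal component vₓ = 71.70 cos 35.3° = 58.52 m/s; vertical v_y0 = 71.70 sin 35.3° = 41.43 m/s.
It returns to y = 0 when t = 2 v_y0 / g = 2(41.43)/14.7 = 5.637 s.

5.64 s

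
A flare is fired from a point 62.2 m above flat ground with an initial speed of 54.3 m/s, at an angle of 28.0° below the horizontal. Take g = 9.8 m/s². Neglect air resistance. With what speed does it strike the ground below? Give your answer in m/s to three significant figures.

64.6 m/s

vₓ = 54.30 cos 28.0° = 47.94 m/s; v_y0 = −25.49 m/s (downward).
Vertical motion (up positive, ground at y = 0): 4.900 t² − (−25.49) t − 62.2 = 0, so t = (−25.49 + √(25.49² + 2·9.80·62.2)) / 9.80 = (−25.49 + 43.23) / 9.80 = 1.810 s.
Vertical velocity at impact: v_y = v_y0 − g t = −25.49 − 9.80 × 1.810 = −43.23 m/s.
Speed: |v| = √(vₓ² + v_y²) = √(47.94² + 43.23²) = 64.56 m/s.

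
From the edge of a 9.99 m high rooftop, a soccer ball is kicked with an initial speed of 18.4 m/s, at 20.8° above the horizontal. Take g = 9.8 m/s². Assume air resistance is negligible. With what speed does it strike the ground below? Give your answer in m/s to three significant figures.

Components: vₓ = 18.40 cos 20.8° = 17.20 m/s, v_y0 = 18.40 sin 20.8° = 6.534 m/s.
With up positive and y = 0 at the ground: y(t) = 9.99 + (6.534) t − 4.900 t². Setting y = 0 and taking the positive root: t = [6.534 + √(6.534² + 2·9.80·9.99)] / 9.80 = (6.534 + 15.44) / 9.80 = 2.243 s.
Vertical velocity at impact: v_y = v_y0 − g t = 6.534 − 9.80 × 2.243 = −15.44 m/s.
Speed: |v| = √(vₓ² + v_y²) = √(17.20² + 15.44²) = 23.12 m/s.

23.1 m/s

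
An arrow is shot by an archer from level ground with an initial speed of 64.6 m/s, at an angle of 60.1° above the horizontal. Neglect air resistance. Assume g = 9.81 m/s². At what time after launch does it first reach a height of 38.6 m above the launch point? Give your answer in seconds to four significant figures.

Resolve: vₓ = 64.60 cos 60.1° = 32.20 m/s and v_y0 = 64.60 sin 60.1° = 56.00 m/s.
Require v_y0 t − ½ g t² = 38.6, i.e. 4.905 t² − 56.00 t + 38.6 = 0.
t = [56.00 ± √(56.00² − 2·9.81·38.6)] / 9.81 = (56.00 ± 48.77) / 9.81, so t = 0.7368 s or t = 10.68 s.
The first (ascending) time is 0.7368 s.

0.7368 s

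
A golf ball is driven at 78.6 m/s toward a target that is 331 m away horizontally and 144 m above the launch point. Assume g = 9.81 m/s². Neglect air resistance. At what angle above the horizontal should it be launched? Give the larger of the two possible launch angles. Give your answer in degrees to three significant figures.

Trajectory: y = x tanθ − g x² (1 + tan²θ)/(2v₀²). With x = 331, y = 144, v₀ = 78.6, g = 9.81:
86.99 tan²θ − 331 tanθ + (231.0) = 0.
tanθ = [331 ± √(331² − 4 × 86.99 × (231.0))] / (2 × 86.99) = (331 ± 170.9) / 174.0, giving tanθ = 0.9205 or 2.885.
θ = 42.63° or 70.88°; the larger is 70.88°.

70.9°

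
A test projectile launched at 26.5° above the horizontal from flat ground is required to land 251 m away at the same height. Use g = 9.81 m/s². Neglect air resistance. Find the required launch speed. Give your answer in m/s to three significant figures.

On level ground R = v₀² sin 2θ / g ⇒ v₀ = √(gR / sin 2θ).
v₀ = √(9.81 × 251 / sin 53.00°) = √(2462 / 0.7986) = √3083.1 = 55.53 m/s.

55.5 m/s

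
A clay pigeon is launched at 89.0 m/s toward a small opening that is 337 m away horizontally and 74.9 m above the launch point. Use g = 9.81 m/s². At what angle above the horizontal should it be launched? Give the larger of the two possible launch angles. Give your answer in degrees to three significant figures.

76.9°

Trajectory: y = x tanθ − g x² (1 + tan²θ)/(2v₀²). With x = 337, y = 74.9, v₀ = 89.0, g = 9.81:
70.33 tan²θ − 337 tanθ + (145.2) = 0.
tanθ = [337 ± √(337² − 4 × 70.33 × (145.2))] / (2 × 70.33) = (337 ± 269.7) / 140.7, giving tanθ = 0.4788 or 4.313.
θ = 25.58° or 76.95°; the larger is 76.95°.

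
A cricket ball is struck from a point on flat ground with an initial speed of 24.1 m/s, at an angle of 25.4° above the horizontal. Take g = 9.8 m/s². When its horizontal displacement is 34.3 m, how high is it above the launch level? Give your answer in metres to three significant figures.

Horizontal component vₓ = 24.10 cos 25.4° = 21.77 m/s; vertical v_y0 = 24.10 sin 25.4° = 10.34 m/s.
At x = 34.3 m, t = x/vₓ = 34.3/21.77 = 1.576 s.
Height: y = v_y0 t − ½ g t² = 10.34 × 1.576 − 4.900 × 1.576² = 16.29 − 12.16 = 4.124 m.

4.12 m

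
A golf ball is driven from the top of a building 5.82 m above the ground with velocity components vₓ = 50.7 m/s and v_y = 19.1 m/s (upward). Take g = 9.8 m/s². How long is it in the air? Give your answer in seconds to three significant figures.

4.18 s

With up positive and y = 0 at the ground: y(t) = 5.82 + (19.10) t − 4.900 t². Setting y = 0 and taking the positive root: t = [19.10 + √(19.10² + 2·9.80·5.82)] / 9.80 = (19.10 + 21.88) / 9.80 = 4.182 s.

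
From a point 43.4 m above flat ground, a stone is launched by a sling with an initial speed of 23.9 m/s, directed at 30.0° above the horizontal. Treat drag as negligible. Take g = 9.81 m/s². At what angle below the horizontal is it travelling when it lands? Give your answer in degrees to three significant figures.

vₓ = 23.90 cos 30.0° = 20.70 m/s; v_y0 = 23.90 sin 30.0° = 11.95 m/s.
The projectile lands when y = 43.4 + (11.95) t − ½·9.81·t² = 0. Positive root: t = (11.95 + √(11.95² + 2·9.81·43.4)) / 9.81 = (11.95 + 31.53) / 9.81 = 4.432 s.
At impact: v_y = v_y0 − g t = −31.53 m/s; vₓ = 20.70 m/s.
Angle below horizontal: arctan(|v_y|/vₓ) = arctan(31.53/20.70) = 56.72°.

56.7°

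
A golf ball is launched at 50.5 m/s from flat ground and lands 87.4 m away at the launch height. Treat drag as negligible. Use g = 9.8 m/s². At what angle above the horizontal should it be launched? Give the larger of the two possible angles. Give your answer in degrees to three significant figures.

80.2°

R = v₀² sin 2θ / g gives sin 2θ = gR/v₀² = 9.80·87.4/50.5² = 0.3359.
2θ = 19.62° or 180° − 19.62° = 160.4°, so θ = 9.812° or 80.19°.
The larger angle is 80.19°.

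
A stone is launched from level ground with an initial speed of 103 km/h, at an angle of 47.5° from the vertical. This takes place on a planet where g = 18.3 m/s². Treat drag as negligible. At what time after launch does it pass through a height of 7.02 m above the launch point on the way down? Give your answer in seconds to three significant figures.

1.65 s

Convert: 103 km/h = 103/3.6 = 28.61 m/s.
Horizontal component vₓ = 28.61 sin 47.5° = 21.09 m/s; vertical v_y0 = 28.61 cos 47.5° = 19.33 m/s.
Require v_y0 t − ½ g t² = 7.02, i.e. 9.150 t² − 19.33 t + 7.02 = 0.
Quadratic formula: t = (19.33 ± √116.69) / 18.3 = (19.33 ± 10.80) / 18.3 → t = 0.4660 s or 1.647 s.
The descending-branch root is 1.647 s.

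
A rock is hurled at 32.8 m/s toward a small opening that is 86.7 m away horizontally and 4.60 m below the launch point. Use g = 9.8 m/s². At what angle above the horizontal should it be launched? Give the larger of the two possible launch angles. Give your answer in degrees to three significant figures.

Trajectory: y = x tanθ − g x² (1 + tan²θ)/(2v₀²). With x = 86.7, y = −4.60, v₀ = 32.8, g = 9.80:
34.24 tan²θ − 86.7 tanθ + (29.64) = 0.
tanθ = [86.7 ± √(86.7² − 4 × 34.24 × (29.64))] / (2 × 34.24) = (86.7 ± 58.81) / 68.47, giving tanθ = 0.4074 or 2.125.
θ = 22.16° or 64.80°; the larger is 64.80°.

64.8°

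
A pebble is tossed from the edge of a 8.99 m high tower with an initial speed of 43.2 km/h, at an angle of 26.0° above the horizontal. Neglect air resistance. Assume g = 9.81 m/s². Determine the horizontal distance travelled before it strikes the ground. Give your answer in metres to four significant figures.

21.49 m

Convert: 43.2 km/h = 43.2/3.6 = 12.00 m/s.
Resolve: vₓ = 12.00 cos 26.0° = 10.79 m/s and v_y0 = 12.00 sin 26.0° = 5.260 m/s.
With up positive and y = 0 at the ground: y(t) = 8.99 + (5.260) t − 4.905 t². Setting y = 0 and taking the positive root: t = [5.260 + √(5.260² + 2·9.81·8.99)] / 9.81 = (5.260 + 14.28) / 9.81 = 1.992 s.
Horizontal distance: R = vₓ t = 10.79 × 1.992 = 21.49 m.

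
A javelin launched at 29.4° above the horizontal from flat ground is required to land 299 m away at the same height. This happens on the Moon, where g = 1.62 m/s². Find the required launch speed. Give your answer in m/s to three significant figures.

From R = (v₀² / g) sin 2θ: v₀ = √(gR / sin 2θ).
v₀ = √(1.62 × 299 / sin 58.80°) = √(484.4 / 0.8554) = √566.29 = 23.80 m/s.

23.8 m/s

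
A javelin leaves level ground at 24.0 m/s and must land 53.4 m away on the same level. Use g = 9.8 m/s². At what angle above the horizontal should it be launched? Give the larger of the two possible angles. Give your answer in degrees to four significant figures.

From R = (v₀²/g) sin 2θ: sin 2θ = 9.80 × 53.4 / 576.00 = 0.9085.
2θ = 65.30° or 180° − 65.30° = 114.7°, so θ = 32.65° or 57.35°.
The larger angle is 57.35°.

57.35°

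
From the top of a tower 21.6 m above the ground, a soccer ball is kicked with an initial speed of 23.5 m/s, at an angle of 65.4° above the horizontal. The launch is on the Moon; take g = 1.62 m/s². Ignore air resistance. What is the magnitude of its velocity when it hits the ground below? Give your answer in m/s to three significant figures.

Components: vₓ = 23.50 cos 65.4° = 9.783 m/s, v_y0 = 23.50 sin 65.4° = 21.37 m/s.
The projectile lands when y = 21.6 + (21.37) t − ½·1.62·t² = 0. Positive root: t = (21.37 + √(21.37² + 2·1.62·21.6)) / 1.62 = (21.37 + 22.95) / 1.62 = 27.35 s.
Vertical velocity at impact: v_y = v_y0 − g t = 21.37 − 1.62 × 27.35 = −22.95 m/s.
Speed: |v| = √(vₓ² + v_y²) = √(9.783² + 22.95²) = 24.94 m/s.

24.9 m/s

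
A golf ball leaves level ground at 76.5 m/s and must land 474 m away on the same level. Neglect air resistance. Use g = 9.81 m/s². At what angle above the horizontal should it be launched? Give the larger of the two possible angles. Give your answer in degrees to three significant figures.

R = v₀² sin 2θ / g gives sin 2θ = gR/v₀² = 9.81·474/76.5² = 0.7946.
2θ = 52.61° or 180° − 52.61° = 127.4°, so θ = 26.31° or 63.69°.
The larger angle is 63.69°.

63.7°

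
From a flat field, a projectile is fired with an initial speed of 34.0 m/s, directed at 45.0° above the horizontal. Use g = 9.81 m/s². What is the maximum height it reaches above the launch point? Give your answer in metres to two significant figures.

29 m

Horizontal component vₓ = 34.00 cos 45.0° = 24.04 m/s; vertical v_y0 = 34.00 sin 45.0° = 24.04 m/s.
At the apex v_y = 0, so H = v_y0²/(2g) = 24.04²/19.62 = 29.46 m.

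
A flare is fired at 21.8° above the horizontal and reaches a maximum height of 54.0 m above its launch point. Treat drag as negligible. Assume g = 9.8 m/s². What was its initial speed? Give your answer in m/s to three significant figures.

At the peak v_y = 0, so v_y0 = √(2gH) = √(2 × 9.80 × 54.0) = 32.53 m/s.
v_y0 = v₀ sin θ ⇒ v₀ = 32.53 / sin 21.8° = 87.60 m/s.

87.6 m/s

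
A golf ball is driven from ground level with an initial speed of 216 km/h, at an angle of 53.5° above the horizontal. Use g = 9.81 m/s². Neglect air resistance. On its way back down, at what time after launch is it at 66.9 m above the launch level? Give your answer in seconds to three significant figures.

8.16 s

Convert: 216 km/h = 216/3.6 = 60.00 m/s.
vₓ = 60.00 cos 53.5° = 35.69 m/s; v_y0 = 60.00 sin 53.5° = 48.23 m/s.
Set y = v_y0 t − ½ g t² = 66.9: 4.905 t² − 48.23 t + 66.9 = 0.
t = [48.23 ± √(48.23² − 2·9.81·66.9)] / 9.81 = (48.23 ± 31.84) / 9.81, so t = 1.671 s or t = 8.162 s.
The descending-branch root is 8.162 s.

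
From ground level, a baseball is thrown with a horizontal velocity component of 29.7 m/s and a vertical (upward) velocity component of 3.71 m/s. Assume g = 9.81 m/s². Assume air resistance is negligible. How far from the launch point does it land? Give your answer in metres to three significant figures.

22.5 m

Time aloft: T = 2 v_y0 / g = 2 × 3.710 / 9.81 = 0.7564 s.
Horizontal distance R = vₓ T = 29.70 × 0.7564 = 22.46 m.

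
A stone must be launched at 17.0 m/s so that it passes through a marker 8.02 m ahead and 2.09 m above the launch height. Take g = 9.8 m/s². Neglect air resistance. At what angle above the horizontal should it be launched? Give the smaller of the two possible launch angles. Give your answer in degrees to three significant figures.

22.8°

Trajectory: y = x tanθ − g x² (1 + tan²θ)/(2v₀²). With x = 8.02, y = 2.09, v₀ = 17.0, g = 9.80:
1.091 tan²θ − 8.02 tanθ + (3.181) = 0.
tanθ = [8.02 ± √(8.02² − 4 × 1.091 × (3.181))] / (2 × 1.091) = (8.02 ± 7.103) / 2.181, giving tanθ = 0.4206 or 6.933.
θ = 22.81° or 81.79°; the smaller is 22.81°.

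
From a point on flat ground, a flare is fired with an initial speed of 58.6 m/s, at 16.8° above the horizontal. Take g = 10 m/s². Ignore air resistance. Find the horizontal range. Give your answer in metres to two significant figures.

vₓ = 58.60 cos 16.8° = 56.10 m/s; v_y0 = 58.60 sin 16.8° = 16.94 m/s.
Time aloft: T = 2 v_y0 / g = 2 × 16.94 / 10.0 = 3.387 s.
Range: R = vₓ T = 56.10 × 3.387 = 190.0 m.

190 m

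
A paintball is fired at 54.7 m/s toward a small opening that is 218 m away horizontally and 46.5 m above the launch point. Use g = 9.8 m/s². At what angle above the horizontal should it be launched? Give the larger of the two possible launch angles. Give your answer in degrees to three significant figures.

Trajectory: y = x tanθ − g x² (1 + tan²θ)/(2v₀²). With x = 218, y = 46.5, v₀ = 54.7, g = 9.80:
77.83 tan²θ − 218 tanθ + (124.3) = 0.
tanθ = [218 ± √(218² − 4 × 77.83 × (124.3))] / (2 × 77.83) = (218 ± 93.91) / 155.7, giving tanθ = 0.7972 or 2.004.
θ = 38.56° or 63.48°; the larger is 63.48°.

63.5°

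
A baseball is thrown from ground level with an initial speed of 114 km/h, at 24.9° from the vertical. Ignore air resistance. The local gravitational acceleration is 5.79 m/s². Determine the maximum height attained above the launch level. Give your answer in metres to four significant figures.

Convert: 114 km/h = 114/3.6 = 31.67 m/s.
Horizontal component vₓ = 31.67 sin 24.9° = 13.33 m/s; vertical v_y0 = 31.67 cos 24.9° = 28.72 m/s.
At the apex v_y = 0, so H = v_y0²/(2g) = 28.72²/11.58 = 71.24 m.

71.24 m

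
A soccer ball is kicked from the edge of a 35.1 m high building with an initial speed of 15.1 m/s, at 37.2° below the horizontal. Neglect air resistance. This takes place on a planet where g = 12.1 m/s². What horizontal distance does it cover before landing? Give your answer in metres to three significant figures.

21.3 m

vₓ = 15.10 cos 37.2° = 12.03 m/s; v_y0 = −9.129 m/s (downward).
Vertical motion (up positive, ground at y = 0): 6.050 t² − (−9.129) t − 35.1 = 0, so t = (−9.129 + √(9.129² + 2·12.1·35.1)) / 12.1 = (−9.129 + 30.54) / 12.1 = 1.770 s.
Horizontal distance: R = vₓ t = 12.03 × 1.770 = 21.28 m.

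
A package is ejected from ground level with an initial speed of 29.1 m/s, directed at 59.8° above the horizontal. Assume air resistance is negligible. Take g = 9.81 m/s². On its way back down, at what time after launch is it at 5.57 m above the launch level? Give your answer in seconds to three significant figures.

4.90 s

Resolve: vₓ = 29.10 cos 59.8° = 14.64 m/s and v_y0 = 29.10 sin 59.8° = 25.15 m/s.
Require v_y0 t − ½ g t² = 5.57, i.e. 4.905 t² − 25.15 t + 5.57 = 0.
t = [25.15 ± √(25.15² − 2·9.81·5.57)] / 9.81 = (25.15 ± 22.87) / 9.81, so t = 0.2320 s or t = 4.896 s.
The descending-branch root is 4.896 s.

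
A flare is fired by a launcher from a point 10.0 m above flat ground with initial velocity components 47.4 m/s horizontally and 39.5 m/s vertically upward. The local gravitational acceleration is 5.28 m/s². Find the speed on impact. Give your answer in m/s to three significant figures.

The projectile lands when y = 10.0 + (39.50) t − ½·5.28·t² = 0. Positive root: t = (39.50 + √(39.50² + 2·5.28·10.0)) / 5.28 = (39.50 + 40.81) / 5.28 = 15.21 s.
Vertical velocity at impact: v_y = v_y0 − g t = 39.50 − 5.28 × 15.21 = −40.81 m/s.
Speed: |v| = √(vₓ² + v_y²) = √(47.40² + 40.81²) = 62.55 m/s.

62.6 m/s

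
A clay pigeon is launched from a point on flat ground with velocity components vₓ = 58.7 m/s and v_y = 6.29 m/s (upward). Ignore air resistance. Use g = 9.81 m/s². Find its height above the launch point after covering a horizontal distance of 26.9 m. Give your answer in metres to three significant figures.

1.85 m

x = vₓ t ⇒ t = 26.9/58.70 = 0.4583 s.
Height: y = v_y0 t − ½ g t² = 6.290 × 0.4583 − 4.905 × 0.4583² = 2.882 − 1.030 = 1.852 m.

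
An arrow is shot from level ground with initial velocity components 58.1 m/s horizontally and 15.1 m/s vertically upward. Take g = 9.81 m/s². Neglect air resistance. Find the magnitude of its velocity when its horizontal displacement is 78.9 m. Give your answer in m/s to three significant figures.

At x = 78.9 m, t = x/vₓ = 78.9/58.10 = 1.358 s.
Vertical velocity there: v_y = v_y0 − g t = 15.10 − 9.81 × 1.358 = 1.778 m/s.
Speed: √(vₓ² + v_y²) = √(58.10² + 1.778²) = 58.13 m/s.

58.1 m/s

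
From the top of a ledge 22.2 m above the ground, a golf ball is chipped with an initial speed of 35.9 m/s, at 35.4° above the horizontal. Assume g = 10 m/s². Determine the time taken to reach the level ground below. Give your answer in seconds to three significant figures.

5.04 s

Components: vₓ = 35.90 cos 35.4° = 29.26 m/s, v_y0 = 35.90 sin 35.4° = 20.80 m/s.
With up positive and y = 0 at the ground: y(t) = 22.2 + (20.80) t − 5.000 t². Setting y = 0 and taking the positive root: t = [20.80 + √(20.80² + 2·10.0·22.2)] / 10.0 = (20.80 + 29.61) / 10.0 = 5.040 s.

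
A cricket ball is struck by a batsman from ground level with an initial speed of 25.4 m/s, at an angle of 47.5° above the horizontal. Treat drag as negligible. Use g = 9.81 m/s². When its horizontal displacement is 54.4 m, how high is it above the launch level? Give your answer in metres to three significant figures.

10.1 m

Resolve: vₓ = 25.40 cos 47.5° = 17.16 m/s and v_y0 = 25.40 sin 47.5° = 18.73 m/s.
Time to reach x = 54.4 m: t = x/vₓ = 54.4/17.16 = 3.170 s.
Height: y = v_y0 t − ½ g t² = 18.73 × 3.170 − 4.905 × 3.170² = 59.37 − 49.29 = 10.07 m.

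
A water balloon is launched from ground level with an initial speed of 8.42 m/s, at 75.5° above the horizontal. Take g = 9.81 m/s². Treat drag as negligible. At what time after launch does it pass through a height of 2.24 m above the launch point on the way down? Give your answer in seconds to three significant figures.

1.31 s

Horizontal component vₓ = 8.420 cos 75.5° = 2.108 m/s; vertical v_y0 = 8.420 sin 75.5° = 8.152 m/s.
Height y(t) = 8.152 t − 4.905 t² = 2.24 gives 4.905 t² − 8.152 t + 2.24 = 0.
Quadratic formula: t = (8.152 ± √22.503) / 9.81 = (8.152 ± 4.744) / 9.81 → t = 0.3474 s or 1.315 s.
The descending-branch root is 1.315 s.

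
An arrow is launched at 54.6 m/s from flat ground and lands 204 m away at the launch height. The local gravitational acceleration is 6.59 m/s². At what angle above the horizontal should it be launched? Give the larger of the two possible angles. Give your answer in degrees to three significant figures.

76.6°

R = v₀² sin 2θ / g gives sin 2θ = gR/v₀² = 6.59·204/54.6² = 0.4510.
2θ = 26.80° or 180° − 26.80° = 153.2°, so θ = 13.40° or 76.60°.
The larger angle is 76.60°.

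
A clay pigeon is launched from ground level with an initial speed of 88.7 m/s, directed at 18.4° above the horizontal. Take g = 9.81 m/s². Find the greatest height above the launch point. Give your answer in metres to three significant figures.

40.0 m

vₓ = 88.70 cos 18.4° = 84.17 m/s; v_y0 = 88.70 sin 18.4° = 28.00 m/s.
Maximum height: H = v_y0² / (2g) = 28.00² / (2 × 9.81) = 39.95 m.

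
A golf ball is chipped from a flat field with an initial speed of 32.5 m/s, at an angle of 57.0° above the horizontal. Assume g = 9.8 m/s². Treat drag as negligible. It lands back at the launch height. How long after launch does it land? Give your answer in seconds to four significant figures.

Horizontal component vₓ = 32.50 cos 57.0° = 17.70 m/s; vertical v_y0 = 32.50 sin 57.0° = 27.26 m/s.
Time of flight on level ground: T = 2 v_y0 / g = 2 × 27.26 / 9.80 = 5.563 s.

5.563 s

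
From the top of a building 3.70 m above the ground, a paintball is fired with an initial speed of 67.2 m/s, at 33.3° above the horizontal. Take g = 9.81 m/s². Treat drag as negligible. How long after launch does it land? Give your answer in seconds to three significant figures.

vₓ = 67.20 cos 33.3° = 56.17 m/s; v_y0 = 67.20 sin 33.3° = 36.89 m/s.
With up positive and y = 0 at the ground: y(t) = 3.70 + (36.89) t − 4.905 t². Setting y = 0 and taking the positive root: t = [36.89 + √(36.89² + 2·9.81·3.70)] / 9.81 = (36.89 + 37.87) / 9.81 = 7.621 s.

7.62 s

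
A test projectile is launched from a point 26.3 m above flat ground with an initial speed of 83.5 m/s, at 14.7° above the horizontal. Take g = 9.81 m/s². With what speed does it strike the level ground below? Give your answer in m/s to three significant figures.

Horizontal component vₓ = 83.50 cos 14.7° = 80.77 m/s; vertical v_y0 = 83.50 sin 14.7° = 21.19 m/s.
The projectile lands when y = 26.3 + (21.19) t − ½·9.81·t² = 0. Positive root: t = (21.19 + √(21.19² + 2·9.81·26.3)) / 9.81 = (21.19 + 31.06) / 9.81 = 5.326 s.
Vertical velocity at impact: v_y = v_y0 − g t = 21.19 − 9.81 × 5.326 = −31.06 m/s.
Speed: |v| = √(vₓ² + v_y²) = √(80.77² + 31.06²) = 86.53 m/s.

86.5 m/s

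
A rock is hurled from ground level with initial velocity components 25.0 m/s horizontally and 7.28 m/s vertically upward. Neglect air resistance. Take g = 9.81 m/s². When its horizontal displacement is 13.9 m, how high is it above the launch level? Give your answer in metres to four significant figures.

2.531 m

Time to reach x = 13.9 m: t = x/vₓ = 13.9/25.00 = 0.5560 s.
Height: y = v_y0 t − ½ g t² = 7.280 × 0.5560 − 4.905 × 0.5560² = 4.048 − 1.516 = 2.531 m.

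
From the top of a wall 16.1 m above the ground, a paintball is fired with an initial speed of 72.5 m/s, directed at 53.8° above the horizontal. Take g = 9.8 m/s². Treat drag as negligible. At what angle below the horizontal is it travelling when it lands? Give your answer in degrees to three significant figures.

Components: vₓ = 72.50 cos 53.8° = 42.82 m/s, v_y0 = 72.50 sin 53.8° = 58.50 m/s.
Vertical motion (up positive, ground at y = 0): 4.900 t² − (58.50) t − 16.1 = 0, so t = (58.50 + √(58.50² + 2·9.80·16.1)) / 9.80 = (58.50 + 61.14) / 9.80 = 12.21 s.
At impact: v_y = v_y0 − g t = −61.14 m/s; vₓ = 42.82 m/s.
Angle below horizontal: arctan(|v_y|/vₓ) = arctan(61.14/42.82) = 55.00°.

55.0°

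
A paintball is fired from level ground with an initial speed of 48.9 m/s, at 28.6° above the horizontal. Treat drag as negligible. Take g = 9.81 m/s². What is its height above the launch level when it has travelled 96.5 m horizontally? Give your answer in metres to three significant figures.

27.8 m

vₓ = 48.90 cos 28.6° = 42.93 m/s; v_y0 = 48.90 sin 28.6° = 23.41 m/s.
x = vₓ t ⇒ t = 96.5/42.93 = 2.248 s.
Height: y = v_y0 t − ½ g t² = 23.41 × 2.248 − 4.905 × 2.248² = 52.61 − 24.78 = 27.83 m.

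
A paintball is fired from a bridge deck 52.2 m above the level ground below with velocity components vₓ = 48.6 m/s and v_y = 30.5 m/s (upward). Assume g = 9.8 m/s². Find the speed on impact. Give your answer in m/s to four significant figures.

The projectile lands when y = 52.2 + (30.50) t − ½·9.80·t² = 0. Positive root: t = (30.50 + √(30.50² + 2·9.80·52.2)) / 9.80 = (30.50 + 44.20) / 9.80 = 7.622 s.
Vertical velocity at impact: v_y = v_y0 − g t = 30.50 − 9.80 × 7.622 = −44.20 m/s.
Speed: |v| = √(vₓ² + v_y²) = √(48.60² + 44.20²) = 65.69 m/s.

65.69 m/s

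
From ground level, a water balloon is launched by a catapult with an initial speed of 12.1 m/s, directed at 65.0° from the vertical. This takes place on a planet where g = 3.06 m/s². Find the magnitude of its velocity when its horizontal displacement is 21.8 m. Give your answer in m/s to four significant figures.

Components: vₓ = 12.10 sin 65.0° = 10.97 m/s, v_y0 = 12.10 cos 65.0° = 5.114 m/s.
x = vₓ t ⇒ t = 21.8/10.97 = 1.988 s.
Vertical velocity there: v_y = v_y0 − g t = 5.114 − 3.06 × 1.988 = −0.9693 m/s.
Speed: √(vₓ² + v_y²) = √(10.97² + 0.9693²) = 11.01 m/s.

11.01 m/s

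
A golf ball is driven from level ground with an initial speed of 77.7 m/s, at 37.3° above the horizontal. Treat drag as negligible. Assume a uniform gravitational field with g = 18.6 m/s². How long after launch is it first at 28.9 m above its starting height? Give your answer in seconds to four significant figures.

Resolve: vₓ = 77.70 cos 37.3° = 61.81 m/s and v_y0 = 77.70 sin 37.3° = 47.09 m/s.
Require v_y0 t − ½ g t² = 28.9, i.e. 9.300 t² − 47.09 t + 28.9 = 0.
Quadratic formula: t = (47.09 ± √1141.9) / 18.6 = (47.09 ± 33.79) / 18.6 → t = 0.7147 s or 4.348 s.
The first (ascending) time is 0.7147 s.

0.7147 s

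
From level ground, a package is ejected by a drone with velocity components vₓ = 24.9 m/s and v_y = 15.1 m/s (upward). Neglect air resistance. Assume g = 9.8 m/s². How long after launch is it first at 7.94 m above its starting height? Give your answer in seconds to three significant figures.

0.673 s

Require v_y0 t − ½ g t² = 7.94, i.e. 4.900 t² − 15.10 t + 7.94 = 0.
Quadratic formula: t = (15.10 ± √72.386) / 9.80 = (15.10 ± 8.508) / 9.80 → t = 0.6727 s or 2.409 s.
The first (ascending) time is 0.6727 s.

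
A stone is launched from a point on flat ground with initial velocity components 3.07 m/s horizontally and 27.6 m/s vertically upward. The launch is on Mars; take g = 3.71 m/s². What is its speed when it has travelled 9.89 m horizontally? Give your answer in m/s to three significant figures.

x = vₓ t ⇒ t = 9.89/3.070 = 3.221 s.
Vertical velocity there: v_y = v_y0 − g t = 27.60 − 3.71 × 3.221 = 15.65 m/s.
Speed: √(vₓ² + v_y²) = √(3.070² + 15.65²) = 15.95 m/s.

15.9 m/s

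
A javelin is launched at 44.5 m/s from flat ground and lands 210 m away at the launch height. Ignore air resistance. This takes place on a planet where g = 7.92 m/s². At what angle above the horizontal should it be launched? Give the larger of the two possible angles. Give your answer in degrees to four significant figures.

R = v₀² sin 2θ / g gives sin 2θ = gR/v₀² = 7.92·210/44.5² = 0.8399.
2θ = 57.13° or 180° − 57.13° = 122.9°, so θ = 28.56° or 61.44°.
The larger angle is 61.44°.

61.44°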